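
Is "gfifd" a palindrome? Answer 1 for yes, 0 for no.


Input: gfifd
Reversed: dfifg
  Compare pos 0 ('g') with pos 4 ('d'): MISMATCH
  Compare pos 1 ('f') with pos 3 ('f'): match
Result: not a palindrome

0


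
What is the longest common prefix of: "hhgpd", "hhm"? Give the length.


Words: hhgpd, hhm
  Position 0: all 'h' => match
  Position 1: all 'h' => match
  Position 2: ('g', 'm') => mismatch, stop
LCP = "hh" (length 2)

2


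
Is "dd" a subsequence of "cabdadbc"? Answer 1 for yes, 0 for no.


Check if "dd" is a subsequence of "cabdadbc"
Greedy scan:
  Position 0 ('c'): no match needed
  Position 1 ('a'): no match needed
  Position 2 ('b'): no match needed
  Position 3 ('d'): matches sub[0] = 'd'
  Position 4 ('a'): no match needed
  Position 5 ('d'): matches sub[1] = 'd'
  Position 6 ('b'): no match needed
  Position 7 ('c'): no match needed
All 2 characters matched => is a subsequence

1


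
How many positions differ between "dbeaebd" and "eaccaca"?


Comparing "dbeaebd" and "eaccaca" position by position:
  Position 0: 'd' vs 'e' => DIFFER
  Position 1: 'b' vs 'a' => DIFFER
  Position 2: 'e' vs 'c' => DIFFER
  Position 3: 'a' vs 'c' => DIFFER
  Position 4: 'e' vs 'a' => DIFFER
  Position 5: 'b' vs 'c' => DIFFER
  Position 6: 'd' vs 'a' => DIFFER
Positions that differ: 7

7


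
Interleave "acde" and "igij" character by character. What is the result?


Interleaving "acde" and "igij":
  Position 0: 'a' from first, 'i' from second => "ai"
  Position 1: 'c' from first, 'g' from second => "cg"
  Position 2: 'd' from first, 'i' from second => "di"
  Position 3: 'e' from first, 'j' from second => "ej"
Result: aicgdiej

aicgdiej


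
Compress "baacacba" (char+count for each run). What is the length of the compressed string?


Input: baacacba
Runs:
  'b' x 1 => "b1"
  'a' x 2 => "a2"
  'c' x 1 => "c1"
  'a' x 1 => "a1"
  'c' x 1 => "c1"
  'b' x 1 => "b1"
  'a' x 1 => "a1"
Compressed: "b1a2c1a1c1b1a1"
Compressed length: 14

14


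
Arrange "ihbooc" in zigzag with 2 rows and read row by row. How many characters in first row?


Zigzag "ihbooc" into 2 rows:
Placing characters:
  'i' => row 0
  'h' => row 1
  'b' => row 0
  'o' => row 1
  'o' => row 0
  'c' => row 1
Rows:
  Row 0: "ibo"
  Row 1: "hoc"
First row length: 3

3


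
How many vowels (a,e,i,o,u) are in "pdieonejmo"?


Input: pdieonejmo
Checking each character:
  'p' at position 0: consonant
  'd' at position 1: consonant
  'i' at position 2: vowel (running total: 1)
  'e' at position 3: vowel (running total: 2)
  'o' at position 4: vowel (running total: 3)
  'n' at position 5: consonant
  'e' at position 6: vowel (running total: 4)
  'j' at position 7: consonant
  'm' at position 8: consonant
  'o' at position 9: vowel (running total: 5)
Total vowels: 5

5


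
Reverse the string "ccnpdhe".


Input: ccnpdhe
Reading characters right to left:
  Position 6: 'e'
  Position 5: 'h'
  Position 4: 'd'
  Position 3: 'p'
  Position 2: 'n'
  Position 1: 'c'
  Position 0: 'c'
Reversed: ehdpncc

ehdpncc


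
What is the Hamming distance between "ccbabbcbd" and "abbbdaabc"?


Comparing "ccbabbcbd" and "abbbdaabc" position by position:
  Position 0: 'c' vs 'a' => differ
  Position 1: 'c' vs 'b' => differ
  Position 2: 'b' vs 'b' => same
  Position 3: 'a' vs 'b' => differ
  Position 4: 'b' vs 'd' => differ
  Position 5: 'b' vs 'a' => differ
  Position 6: 'c' vs 'a' => differ
  Position 7: 'b' vs 'b' => same
  Position 8: 'd' vs 'c' => differ
Total differences (Hamming distance): 7

7


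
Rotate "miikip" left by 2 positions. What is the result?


Input: "miikip", rotate left by 2
First 2 characters: "mi"
Remaining characters: "ikip"
Concatenate remaining + first: "ikip" + "mi" = "ikipmi"

ikipmi


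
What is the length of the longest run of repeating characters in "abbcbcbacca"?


Input: "abbcbcbacca"
Scanning for longest run:
  Position 1 ('b'): new char, reset run to 1
  Position 2 ('b'): continues run of 'b', length=2
  Position 3 ('c'): new char, reset run to 1
  Position 4 ('b'): new char, reset run to 1
  Position 5 ('c'): new char, reset run to 1
  Position 6 ('b'): new char, reset run to 1
  Position 7 ('a'): new char, reset run to 1
  Position 8 ('c'): new char, reset run to 1
  Position 9 ('c'): continues run of 'c', length=2
  Position 10 ('a'): new char, reset run to 1
Longest run: 'b' with length 2

2


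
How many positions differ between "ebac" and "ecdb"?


Comparing "ebac" and "ecdb" position by position:
  Position 0: 'e' vs 'e' => same
  Position 1: 'b' vs 'c' => DIFFER
  Position 2: 'a' vs 'd' => DIFFER
  Position 3: 'c' vs 'b' => DIFFER
Positions that differ: 3

3


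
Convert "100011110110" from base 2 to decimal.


Input: "100011110110" in base 2
Positional expansion:
  Digit '1' (value 1) x 2^11 = 2048
  Digit '0' (value 0) x 2^10 = 0
  Digit '0' (value 0) x 2^9 = 0
  Digit '0' (value 0) x 2^8 = 0
  Digit '1' (value 1) x 2^7 = 128
  Digit '1' (value 1) x 2^6 = 64
  Digit '1' (value 1) x 2^5 = 32
  Digit '1' (value 1) x 2^4 = 16
  Digit '0' (value 0) x 2^3 = 0
  Digit '1' (value 1) x 2^2 = 4
  Digit '1' (value 1) x 2^1 = 2
  Digit '0' (value 0) x 2^0 = 0
Sum = 2294

2294


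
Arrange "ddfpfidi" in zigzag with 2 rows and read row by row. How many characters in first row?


Zigzag "ddfpfidi" into 2 rows:
Placing characters:
  'd' => row 0
  'd' => row 1
  'f' => row 0
  'p' => row 1
  'f' => row 0
  'i' => row 1
  'd' => row 0
  'i' => row 1
Rows:
  Row 0: "dffd"
  Row 1: "dpii"
First row length: 4

4


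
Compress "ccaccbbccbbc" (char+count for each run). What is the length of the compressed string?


Input: ccaccbbccbbc
Runs:
  'c' x 2 => "c2"
  'a' x 1 => "a1"
  'c' x 2 => "c2"
  'b' x 2 => "b2"
  'c' x 2 => "c2"
  'b' x 2 => "b2"
  'c' x 1 => "c1"
Compressed: "c2a1c2b2c2b2c1"
Compressed length: 14

14


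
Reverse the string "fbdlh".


Input: fbdlh
Reading characters right to left:
  Position 4: 'h'
  Position 3: 'l'
  Position 2: 'd'
  Position 1: 'b'
  Position 0: 'f'
Reversed: hldbf

hldbf


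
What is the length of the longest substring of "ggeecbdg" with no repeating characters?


Input: "ggeecbdg"
Sliding window (track last position of each char):
  Position 0 ('g'): window [0,0] length 1 -- new best
  Position 1 ('g'): repeat (last at 0), move window start to 1
  Position 1 ('g'): window [1,1] length 1
  Position 2 ('e'): window [1,2] length 2 -- new best
  Position 3 ('e'): repeat (last at 2), move window start to 3
  Position 3 ('e'): window [3,3] length 1
  Position 4 ('c'): window [3,4] length 2
  Position 5 ('b'): window [3,5] length 3 -- new best
  Position 6 ('d'): window [3,6] length 4 -- new best
  Position 7 ('g'): window [3,7] length 5 -- new best
Longest substring with no repeats: "ecbdg" with length 5

5


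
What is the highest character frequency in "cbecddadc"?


Input: cbecddadc
Character counts:
  'a': 1
  'b': 1
  'c': 3
  'd': 3
  'e': 1
Maximum frequency: 3

3


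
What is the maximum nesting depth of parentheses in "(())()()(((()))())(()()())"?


Input: "(())()()(((()))())(()()())"
Tracking depth:
  Position 0 '(': depth becomes 1
  Position 1 '(': depth becomes 2
  Position 2 ')': depth becomes 1
  Position 3 ')': depth becomes 0
  Position 4 '(': depth becomes 1
  Position 5 ')': depth becomes 0
  Position 6 '(': depth becomes 1
  Position 7 ')': depth becomes 0
  Position 8 '(': depth becomes 1
  Position 9 '(': depth becomes 2
  Position 10 '(': depth becomes 3
  Position 11 '(': depth becomes 4
  Position 12 ')': depth becomes 3
  Position 13 ')': depth becomes 2
  Position 14 ')': depth becomes 1
  Position 15 '(': depth becomes 2
  Position 16 ')': depth becomes 1
  Position 17 ')': depth becomes 0
  Position 18 '(': depth becomes 1
  Position 19 '(': depth becomes 2
  Position 20 ')': depth becomes 1
  Position 21 '(': depth becomes 2
  Position 22 ')': depth becomes 1
  Position 23 '(': depth becomes 2
  Position 24 ')': depth becomes 1
  Position 25 ')': depth becomes 0
Maximum depth reached: 4

4


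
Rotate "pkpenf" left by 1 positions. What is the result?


Input: "pkpenf", rotate left by 1
First 1 characters: "p"
Remaining characters: "kpenf"
Concatenate remaining + first: "kpenf" + "p" = "kpenfp"

kpenfp


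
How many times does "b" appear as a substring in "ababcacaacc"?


Searching for "b" in "ababcacaacc"
Scanning each position:
  Position 0: "a" => no
  Position 1: "b" => MATCH
  Position 2: "a" => no
  Position 3: "b" => MATCH
  Position 4: "c" => no
  Position 5: "a" => no
  Position 6: "c" => no
  Position 7: "a" => no
  Position 8: "a" => no
  Position 9: "c" => no
  Position 10: "c" => no
Total occurrences: 2

2


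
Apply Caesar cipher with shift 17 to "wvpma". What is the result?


Caesar cipher: shift "wvpma" by 17
  'w' (pos 22) + 17 = pos 13 = 'n'
  'v' (pos 21) + 17 = pos 12 = 'm'
  'p' (pos 15) + 17 = pos 6 = 'g'
  'm' (pos 12) + 17 = pos 3 = 'd'
  'a' (pos 0) + 17 = pos 17 = 'r'
Result: nmgdr

nmgdr


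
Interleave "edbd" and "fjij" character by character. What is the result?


Interleaving "edbd" and "fjij":
  Position 0: 'e' from first, 'f' from second => "ef"
  Position 1: 'd' from first, 'j' from second => "dj"
  Position 2: 'b' from first, 'i' from second => "bi"
  Position 3: 'd' from first, 'j' from second => "dj"
Result: efdjbidj

efdjbidj


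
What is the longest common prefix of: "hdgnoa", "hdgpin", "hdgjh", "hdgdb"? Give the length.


Words: hdgnoa, hdgpin, hdgjh, hdgdb
  Position 0: all 'h' => match
  Position 1: all 'd' => match
  Position 2: all 'g' => match
  Position 3: ('n', 'p', 'j', 'd') => mismatch, stop
LCP = "hdg" (length 3)

3


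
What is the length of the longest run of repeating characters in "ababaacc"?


Input: "ababaacc"
Scanning for longest run:
  Position 1 ('b'): new char, reset run to 1
  Position 2 ('a'): new char, reset run to 1
  Position 3 ('b'): new char, reset run to 1
  Position 4 ('a'): new char, reset run to 1
  Position 5 ('a'): continues run of 'a', length=2
  Position 6 ('c'): new char, reset run to 1
  Position 7 ('c'): continues run of 'c', length=2
Longest run: 'a' with length 2

2


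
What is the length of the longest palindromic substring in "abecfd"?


Input: "abecfd"
Checking substrings for palindromes:
  No multi-char palindromic substrings found
Longest palindromic substring: "a" with length 1

1


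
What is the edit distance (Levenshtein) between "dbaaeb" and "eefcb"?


Computing edit distance: "dbaaeb" -> "eefcb"
DP table:
           e    e    f    c    b
      0    1    2    3    4    5
  d   1    1    2    3    4    5
  b   2    2    2    3    4    4
  a   3    3    3    3    4    5
  a   4    4    4    4    4    5
  e   5    4    4    5    5    5
  b   6    5    5    5    6    5
Edit distance = dp[6][5] = 5

5


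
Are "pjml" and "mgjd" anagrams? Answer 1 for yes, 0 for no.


Strings: "pjml", "mgjd"
Sorted first:  jlmp
Sorted second: dgjm
Differ at position 0: 'j' vs 'd' => not anagrams

0


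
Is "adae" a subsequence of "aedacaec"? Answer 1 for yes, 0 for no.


Check if "adae" is a subsequence of "aedacaec"
Greedy scan:
  Position 0 ('a'): matches sub[0] = 'a'
  Position 1 ('e'): no match needed
  Position 2 ('d'): matches sub[1] = 'd'
  Position 3 ('a'): matches sub[2] = 'a'
  Position 4 ('c'): no match needed
  Position 5 ('a'): no match needed
  Position 6 ('e'): matches sub[3] = 'e'
  Position 7 ('c'): no match needed
All 4 characters matched => is a subsequence

1


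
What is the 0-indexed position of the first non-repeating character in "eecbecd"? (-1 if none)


Input: eecbecd
Character frequencies:
  'b': 1
  'c': 2
  'd': 1
  'e': 3
Scanning left to right for freq == 1:
  Position 0 ('e'): freq=3, skip
  Position 1 ('e'): freq=3, skip
  Position 2 ('c'): freq=2, skip
  Position 3 ('b'): unique! => answer = 3

3


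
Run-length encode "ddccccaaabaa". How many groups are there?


Input: ddccccaaabaa
Scanning for consecutive runs:
  Group 1: 'd' x 2 (positions 0-1)
  Group 2: 'c' x 4 (positions 2-5)
  Group 3: 'a' x 3 (positions 6-8)
  Group 4: 'b' x 1 (positions 9-9)
  Group 5: 'a' x 2 (positions 10-11)
Total groups: 5

5


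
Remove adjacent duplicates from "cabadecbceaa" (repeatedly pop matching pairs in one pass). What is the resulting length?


Input: cabadecbceaa
Stack-based adjacent duplicate removal:
  Read 'c': push. Stack: c
  Read 'a': push. Stack: ca
  Read 'b': push. Stack: cab
  Read 'a': push. Stack: caba
  Read 'd': push. Stack: cabad
  Read 'e': push. Stack: cabade
  Read 'c': push. Stack: cabadec
  Read 'b': push. Stack: cabadecb
  Read 'c': push. Stack: cabadecbc
  Read 'e': push. Stack: cabadecbce
  Read 'a': push. Stack: cabadecbcea
  Read 'a': matches stack top 'a' => pop. Stack: cabadecbce
Final stack: "cabadecbce" (length 10)

10


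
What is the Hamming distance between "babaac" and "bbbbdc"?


Comparing "babaac" and "bbbbdc" position by position:
  Position 0: 'b' vs 'b' => same
  Position 1: 'a' vs 'b' => differ
  Position 2: 'b' vs 'b' => same
  Position 3: 'a' vs 'b' => differ
  Position 4: 'a' vs 'd' => differ
  Position 5: 'c' vs 'c' => same
Total differences (Hamming distance): 3

3


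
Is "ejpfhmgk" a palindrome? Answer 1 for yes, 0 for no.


Input: ejpfhmgk
Reversed: kgmhfpje
  Compare pos 0 ('e') with pos 7 ('k'): MISMATCH
  Compare pos 1 ('j') with pos 6 ('g'): MISMATCH
  Compare pos 2 ('p') with pos 5 ('m'): MISMATCH
  Compare pos 3 ('f') with pos 4 ('h'): MISMATCH
Result: not a palindrome

0


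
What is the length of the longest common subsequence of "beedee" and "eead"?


LCS of "beedee" and "eead"
DP table:
           e    e    a    d
      0    0    0    0    0
  b   0    0    0    0    0
  e   0    1    1    1    1
  e   0    1    2    2    2
  d   0    1    2    2    3
  e   0    1    2    2    3
  e   0    1    2    2    3
LCS length = dp[6][4] = 3

3


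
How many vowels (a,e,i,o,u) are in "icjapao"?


Input: icjapao
Checking each character:
  'i' at position 0: vowel (running total: 1)
  'c' at position 1: consonant
  'j' at position 2: consonant
  'a' at position 3: vowel (running total: 2)
  'p' at position 4: consonant
  'a' at position 5: vowel (running total: 3)
  'o' at position 6: vowel (running total: 4)
Total vowels: 4

4


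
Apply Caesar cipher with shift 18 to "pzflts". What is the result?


Caesar cipher: shift "pzflts" by 18
  'p' (pos 15) + 18 = pos 7 = 'h'
  'z' (pos 25) + 18 = pos 17 = 'r'
  'f' (pos 5) + 18 = pos 23 = 'x'
  'l' (pos 11) + 18 = pos 3 = 'd'
  't' (pos 19) + 18 = pos 11 = 'l'
  's' (pos 18) + 18 = pos 10 = 'k'
Result: hrxdlk

hrxdlk


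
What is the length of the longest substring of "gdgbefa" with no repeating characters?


Input: "gdgbefa"
Sliding window (track last position of each char):
  Position 0 ('g'): window [0,0] length 1 -- new best
  Position 1 ('d'): window [0,1] length 2 -- new best
  Position 2 ('g'): repeat (last at 0), move window start to 1
  Position 2 ('g'): window [1,2] length 2
  Position 3 ('b'): window [1,3] length 3 -- new best
  Position 4 ('e'): window [1,4] length 4 -- new best
  Position 5 ('f'): window [1,5] length 5 -- new best
  Position 6 ('a'): window [1,6] length 6 -- new best
Longest substring with no repeats: "dgbefa" with length 6

6


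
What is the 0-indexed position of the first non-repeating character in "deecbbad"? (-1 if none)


Input: deecbbad
Character frequencies:
  'a': 1
  'b': 2
  'c': 1
  'd': 2
  'e': 2
Scanning left to right for freq == 1:
  Position 0 ('d'): freq=2, skip
  Position 1 ('e'): freq=2, skip
  Position 2 ('e'): freq=2, skip
  Position 3 ('c'): unique! => answer = 3

3


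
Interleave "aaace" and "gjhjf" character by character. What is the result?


Interleaving "aaace" and "gjhjf":
  Position 0: 'a' from first, 'g' from second => "ag"
  Position 1: 'a' from first, 'j' from second => "aj"
  Position 2: 'a' from first, 'h' from second => "ah"
  Position 3: 'c' from first, 'j' from second => "cj"
  Position 4: 'e' from first, 'f' from second => "ef"
Result: agajahcjef

agajahcjef


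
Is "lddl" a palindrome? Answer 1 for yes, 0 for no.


Input: lddl
Reversed: lddl
  Compare pos 0 ('l') with pos 3 ('l'): match
  Compare pos 1 ('d') with pos 2 ('d'): match
Result: palindrome

1


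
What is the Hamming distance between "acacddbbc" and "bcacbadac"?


Comparing "acacddbbc" and "bcacbadac" position by position:
  Position 0: 'a' vs 'b' => differ
  Position 1: 'c' vs 'c' => same
  Position 2: 'a' vs 'a' => same
  Position 3: 'c' vs 'c' => same
  Position 4: 'd' vs 'b' => differ
  Position 5: 'd' vs 'a' => differ
  Position 6: 'b' vs 'd' => differ
  Position 7: 'b' vs 'a' => differ
  Position 8: 'c' vs 'c' => same
Total differences (Hamming distance): 5

5


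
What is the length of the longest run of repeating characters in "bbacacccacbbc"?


Input: "bbacacccacbbc"
Scanning for longest run:
  Position 1 ('b'): continues run of 'b', length=2
  Position 2 ('a'): new char, reset run to 1
  Position 3 ('c'): new char, reset run to 1
  Position 4 ('a'): new char, reset run to 1
  Position 5 ('c'): new char, reset run to 1
  Position 6 ('c'): continues run of 'c', length=2
  Position 7 ('c'): continues run of 'c', length=3
  Position 8 ('a'): new char, reset run to 1
  Position 9 ('c'): new char, reset run to 1
  Position 10 ('b'): new char, reset run to 1
  Position 11 ('b'): continues run of 'b', length=2
  Position 12 ('c'): new char, reset run to 1
Longest run: 'c' with length 3

3


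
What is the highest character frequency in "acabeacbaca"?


Input: acabeacbaca
Character counts:
  'a': 5
  'b': 2
  'c': 3
  'e': 1
Maximum frequency: 5

5


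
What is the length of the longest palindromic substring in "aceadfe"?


Input: "aceadfe"
Checking substrings for palindromes:
  No multi-char palindromic substrings found
Longest palindromic substring: "a" with length 1

1


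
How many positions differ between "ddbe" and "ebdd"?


Comparing "ddbe" and "ebdd" position by position:
  Position 0: 'd' vs 'e' => DIFFER
  Position 1: 'd' vs 'b' => DIFFER
  Position 2: 'b' vs 'd' => DIFFER
  Position 3: 'e' vs 'd' => DIFFER
Positions that differ: 4

4


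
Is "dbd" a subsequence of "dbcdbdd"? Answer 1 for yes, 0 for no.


Check if "dbd" is a subsequence of "dbcdbdd"
Greedy scan:
  Position 0 ('d'): matches sub[0] = 'd'
  Position 1 ('b'): matches sub[1] = 'b'
  Position 2 ('c'): no match needed
  Position 3 ('d'): matches sub[2] = 'd'
  Position 4 ('b'): no match needed
  Position 5 ('d'): no match needed
  Position 6 ('d'): no match needed
All 3 characters matched => is a subsequence

1


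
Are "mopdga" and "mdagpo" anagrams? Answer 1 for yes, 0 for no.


Strings: "mopdga", "mdagpo"
Sorted first:  adgmop
Sorted second: adgmop
Sorted forms match => anagrams

1


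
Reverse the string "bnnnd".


Input: bnnnd
Reading characters right to left:
  Position 4: 'd'
  Position 3: 'n'
  Position 2: 'n'
  Position 1: 'n'
  Position 0: 'b'
Reversed: dnnnb

dnnnb


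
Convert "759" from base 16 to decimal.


Input: "759" in base 16
Positional expansion:
  Digit '7' (value 7) x 16^2 = 1792
  Digit '5' (value 5) x 16^1 = 80
  Digit '9' (value 9) x 16^0 = 9
Sum = 1881

1881


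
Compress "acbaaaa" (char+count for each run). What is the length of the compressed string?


Input: acbaaaa
Runs:
  'a' x 1 => "a1"
  'c' x 1 => "c1"
  'b' x 1 => "b1"
  'a' x 4 => "a4"
Compressed: "a1c1b1a4"
Compressed length: 8

8


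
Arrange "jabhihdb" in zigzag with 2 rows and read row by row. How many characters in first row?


Zigzag "jabhihdb" into 2 rows:
Placing characters:
  'j' => row 0
  'a' => row 1
  'b' => row 0
  'h' => row 1
  'i' => row 0
  'h' => row 1
  'd' => row 0
  'b' => row 1
Rows:
  Row 0: "jbid"
  Row 1: "ahhb"
First row length: 4

4


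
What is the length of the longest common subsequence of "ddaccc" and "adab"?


LCS of "ddaccc" and "adab"
DP table:
           a    d    a    b
      0    0    0    0    0
  d   0    0    1    1    1
  d   0    0    1    1    1
  a   0    1    1    2    2
  c   0    1    1    2    2
  c   0    1    1    2    2
  c   0    1    1    2    2
LCS length = dp[6][4] = 2

2


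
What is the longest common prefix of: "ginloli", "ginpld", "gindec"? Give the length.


Words: ginloli, ginpld, gindec
  Position 0: all 'g' => match
  Position 1: all 'i' => match
  Position 2: all 'n' => match
  Position 3: ('l', 'p', 'd') => mismatch, stop
LCP = "gin" (length 3)

3


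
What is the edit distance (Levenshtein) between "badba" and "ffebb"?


Computing edit distance: "badba" -> "ffebb"
DP table:
           f    f    e    b    b
      0    1    2    3    4    5
  b   1    1    2    3    3    4
  a   2    2    2    3    4    4
  d   3    3    3    3    4    5
  b   4    4    4    4    3    4
  a   5    5    5    5    4    4
Edit distance = dp[5][5] = 4

4


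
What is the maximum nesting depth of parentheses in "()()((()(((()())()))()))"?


Input: "()()((()(((()())()))()))"
Tracking depth:
  Position 0 '(': depth becomes 1
  Position 1 ')': depth becomes 0
  Position 2 '(': depth becomes 1
  Position 3 ')': depth becomes 0
  Position 4 '(': depth becomes 1
  Position 5 '(': depth becomes 2
  Position 6 '(': depth becomes 3
  Position 7 ')': depth becomes 2
  Position 8 '(': depth becomes 3
  Position 9 '(': depth becomes 4
  Position 10 '(': depth becomes 5
  Position 11 '(': depth becomes 6
  Position 12 ')': depth becomes 5
  Position 13 '(': depth becomes 6
  Position 14 ')': depth becomes 5
  Position 15 ')': depth becomes 4
  Position 16 '(': depth becomes 5
  Position 17 ')': depth becomes 4
  Position 18 ')': depth becomes 3
  Position 19 ')': depth becomes 2
  Position 20 '(': depth becomes 3
  Position 21 ')': depth becomes 2
  Position 22 ')': depth becomes 1
  Position 23 ')': depth becomes 0
Maximum depth reached: 6

6


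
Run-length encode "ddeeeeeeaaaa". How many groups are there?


Input: ddeeeeeeaaaa
Scanning for consecutive runs:
  Group 1: 'd' x 2 (positions 0-1)
  Group 2: 'e' x 6 (positions 2-7)
  Group 3: 'a' x 4 (positions 8-11)
Total groups: 3

3


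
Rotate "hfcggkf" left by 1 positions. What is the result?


Input: "hfcggkf", rotate left by 1
First 1 characters: "h"
Remaining characters: "fcggkf"
Concatenate remaining + first: "fcggkf" + "h" = "fcggkfh"

fcggkfh


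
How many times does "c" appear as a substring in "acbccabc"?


Searching for "c" in "acbccabc"
Scanning each position:
  Position 0: "a" => no
  Position 1: "c" => MATCH
  Position 2: "b" => no
  Position 3: "c" => MATCH
  Position 4: "c" => MATCH
  Position 5: "a" => no
  Position 6: "b" => no
  Position 7: "c" => MATCH
Total occurrences: 4

4


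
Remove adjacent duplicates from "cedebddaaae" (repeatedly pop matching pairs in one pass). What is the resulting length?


Input: cedebddaaae
Stack-based adjacent duplicate removal:
  Read 'c': push. Stack: c
  Read 'e': push. Stack: ce
  Read 'd': push. Stack: ced
  Read 'e': push. Stack: cede
  Read 'b': push. Stack: cedeb
  Read 'd': push. Stack: cedebd
  Read 'd': matches stack top 'd' => pop. Stack: cedeb
  Read 'a': push. Stack: cedeba
  Read 'a': matches stack top 'a' => pop. Stack: cedeb
  Read 'a': push. Stack: cedeba
  Read 'e': push. Stack: cedebae
Final stack: "cedebae" (length 7)

7


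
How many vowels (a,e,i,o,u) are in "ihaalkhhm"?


Input: ihaalkhhm
Checking each character:
  'i' at position 0: vowel (running total: 1)
  'h' at position 1: consonant
  'a' at position 2: vowel (running total: 2)
  'a' at position 3: vowel (running total: 3)
  'l' at position 4: consonant
  'k' at position 5: consonant
  'h' at position 6: consonant
  'h' at position 7: consonant
  'm' at position 8: consonant
Total vowels: 3

3


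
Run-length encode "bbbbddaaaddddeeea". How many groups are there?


Input: bbbbddaaaddddeeea
Scanning for consecutive runs:
  Group 1: 'b' x 4 (positions 0-3)
  Group 2: 'd' x 2 (positions 4-5)
  Group 3: 'a' x 3 (positions 6-8)
  Group 4: 'd' x 4 (positions 9-12)
  Group 5: 'e' x 3 (positions 13-15)
  Group 6: 'a' x 1 (positions 16-16)
Total groups: 6

6


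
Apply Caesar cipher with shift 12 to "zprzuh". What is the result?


Caesar cipher: shift "zprzuh" by 12
  'z' (pos 25) + 12 = pos 11 = 'l'
  'p' (pos 15) + 12 = pos 1 = 'b'
  'r' (pos 17) + 12 = pos 3 = 'd'
  'z' (pos 25) + 12 = pos 11 = 'l'
  'u' (pos 20) + 12 = pos 6 = 'g'
  'h' (pos 7) + 12 = pos 19 = 't'
Result: lbdlgt

lbdlgt


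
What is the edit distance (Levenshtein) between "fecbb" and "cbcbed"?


Computing edit distance: "fecbb" -> "cbcbed"
DP table:
           c    b    c    b    e    d
      0    1    2    3    4    5    6
  f   1    1    2    3    4    5    6
  e   2    2    2    3    4    4    5
  c   3    2    3    2    3    4    5
  b   4    3    2    3    2    3    4
  b   5    4    3    3    3    3    4
Edit distance = dp[5][6] = 4

4


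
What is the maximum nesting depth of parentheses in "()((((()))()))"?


Input: "()((((()))()))"
Tracking depth:
  Position 0 '(': depth becomes 1
  Position 1 ')': depth becomes 0
  Position 2 '(': depth becomes 1
  Position 3 '(': depth becomes 2
  Position 4 '(': depth becomes 3
  Position 5 '(': depth becomes 4
  Position 6 '(': depth becomes 5
  Position 7 ')': depth becomes 4
  Position 8 ')': depth becomes 3
  Position 9 ')': depth becomes 2
  Position 10 '(': depth becomes 3
  Position 11 ')': depth becomes 2
  Position 12 ')': depth becomes 1
  Position 13 ')': depth becomes 0
Maximum depth reached: 5

5


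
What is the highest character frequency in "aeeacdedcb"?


Input: aeeacdedcb
Character counts:
  'a': 2
  'b': 1
  'c': 2
  'd': 2
  'e': 3
Maximum frequency: 3

3


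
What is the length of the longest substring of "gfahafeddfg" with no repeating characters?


Input: "gfahafeddfg"
Sliding window (track last position of each char):
  Position 0 ('g'): window [0,0] length 1 -- new best
  Position 1 ('f'): window [0,1] length 2 -- new best
  Position 2 ('a'): window [0,2] length 3 -- new best
  Position 3 ('h'): window [0,3] length 4 -- new best
  Position 4 ('a'): repeat (last at 2), move window start to 3
  Position 4 ('a'): window [3,4] length 2
  Position 5 ('f'): window [3,5] length 3
  Position 6 ('e'): window [3,6] length 4
  Position 7 ('d'): window [3,7] length 5 -- new best
  Position 8 ('d'): repeat (last at 7), move window start to 8
  Position 8 ('d'): window [8,8] length 1
  Position 9 ('f'): window [8,9] length 2
  Position 10 ('g'): window [8,10] length 3
Longest substring with no repeats: "hafed" with length 5

5


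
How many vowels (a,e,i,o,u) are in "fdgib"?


Input: fdgib
Checking each character:
  'f' at position 0: consonant
  'd' at position 1: consonant
  'g' at position 2: consonant
  'i' at position 3: vowel (running total: 1)
  'b' at position 4: consonant
Total vowels: 1

1


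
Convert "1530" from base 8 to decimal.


Input: "1530" in base 8
Positional expansion:
  Digit '1' (value 1) x 8^3 = 512
  Digit '5' (value 5) x 8^2 = 320
  Digit '3' (value 3) x 8^1 = 24
  Digit '0' (value 0) x 8^0 = 0
Sum = 856

856


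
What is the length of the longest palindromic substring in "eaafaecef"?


Input: "eaafaecef"
Checking substrings for palindromes:
  [2:5] "afa" (len 3) => palindrome
  [5:8] "ece" (len 3) => palindrome
  [1:3] "aa" (len 2) => palindrome
Longest palindromic substring: "afa" with length 3

3


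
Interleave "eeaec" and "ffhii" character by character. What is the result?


Interleaving "eeaec" and "ffhii":
  Position 0: 'e' from first, 'f' from second => "ef"
  Position 1: 'e' from first, 'f' from second => "ef"
  Position 2: 'a' from first, 'h' from second => "ah"
  Position 3: 'e' from first, 'i' from second => "ei"
  Position 4: 'c' from first, 'i' from second => "ci"
Result: efefaheici

efefaheici


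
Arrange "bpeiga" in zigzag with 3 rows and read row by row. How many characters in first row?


Zigzag "bpeiga" into 3 rows:
Placing characters:
  'b' => row 0
  'p' => row 1
  'e' => row 2
  'i' => row 1
  'g' => row 0
  'a' => row 1
Rows:
  Row 0: "bg"
  Row 1: "pia"
  Row 2: "e"
First row length: 2

2


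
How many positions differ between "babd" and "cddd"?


Comparing "babd" and "cddd" position by position:
  Position 0: 'b' vs 'c' => DIFFER
  Position 1: 'a' vs 'd' => DIFFER
  Position 2: 'b' vs 'd' => DIFFER
  Position 3: 'd' vs 'd' => same
Positions that differ: 3

3


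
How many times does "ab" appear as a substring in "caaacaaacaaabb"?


Searching for "ab" in "caaacaaacaaabb"
Scanning each position:
  Position 0: "ca" => no
  Position 1: "aa" => no
  Position 2: "aa" => no
  Position 3: "ac" => no
  Position 4: "ca" => no
  Position 5: "aa" => no
  Position 6: "aa" => no
  Position 7: "ac" => no
  Position 8: "ca" => no
  Position 9: "aa" => no
  Position 10: "aa" => no
  Position 11: "ab" => MATCH
  Position 12: "bb" => no
Total occurrences: 1

1


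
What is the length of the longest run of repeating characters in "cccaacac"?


Input: "cccaacac"
Scanning for longest run:
  Position 1 ('c'): continues run of 'c', length=2
  Position 2 ('c'): continues run of 'c', length=3
  Position 3 ('a'): new char, reset run to 1
  Position 4 ('a'): continues run of 'a', length=2
  Position 5 ('c'): new char, reset run to 1
  Position 6 ('a'): new char, reset run to 1
  Position 7 ('c'): new char, reset run to 1
Longest run: 'c' with length 3

3


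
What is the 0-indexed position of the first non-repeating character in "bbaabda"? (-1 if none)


Input: bbaabda
Character frequencies:
  'a': 3
  'b': 3
  'd': 1
Scanning left to right for freq == 1:
  Position 0 ('b'): freq=3, skip
  Position 1 ('b'): freq=3, skip
  Position 2 ('a'): freq=3, skip
  Position 3 ('a'): freq=3, skip
  Position 4 ('b'): freq=3, skip
  Position 5 ('d'): unique! => answer = 5

5


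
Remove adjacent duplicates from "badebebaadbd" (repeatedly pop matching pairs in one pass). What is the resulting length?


Input: badebebaadbd
Stack-based adjacent duplicate removal:
  Read 'b': push. Stack: b
  Read 'a': push. Stack: ba
  Read 'd': push. Stack: bad
  Read 'e': push. Stack: bade
  Read 'b': push. Stack: badeb
  Read 'e': push. Stack: badebe
  Read 'b': push. Stack: badebeb
  Read 'a': push. Stack: badebeba
  Read 'a': matches stack top 'a' => pop. Stack: badebeb
  Read 'd': push. Stack: badebebd
  Read 'b': push. Stack: badebebdb
  Read 'd': push. Stack: badebebdbd
Final stack: "badebebdbd" (length 10)

10


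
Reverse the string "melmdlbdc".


Input: melmdlbdc
Reading characters right to left:
  Position 8: 'c'
  Position 7: 'd'
  Position 6: 'b'
  Position 5: 'l'
  Position 4: 'd'
  Position 3: 'm'
  Position 2: 'l'
  Position 1: 'e'
  Position 0: 'm'
Reversed: cdbldmlem

cdbldmlem


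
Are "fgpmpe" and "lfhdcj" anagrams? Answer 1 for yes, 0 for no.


Strings: "fgpmpe", "lfhdcj"
Sorted first:  efgmpp
Sorted second: cdfhjl
Differ at position 0: 'e' vs 'c' => not anagrams

0


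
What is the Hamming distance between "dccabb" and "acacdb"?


Comparing "dccabb" and "acacdb" position by position:
  Position 0: 'd' vs 'a' => differ
  Position 1: 'c' vs 'c' => same
  Position 2: 'c' vs 'a' => differ
  Position 3: 'a' vs 'c' => differ
  Position 4: 'b' vs 'd' => differ
  Position 5: 'b' vs 'b' => same
Total differences (Hamming distance): 4

4


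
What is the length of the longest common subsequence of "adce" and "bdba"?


LCS of "adce" and "bdba"
DP table:
           b    d    b    a
      0    0    0    0    0
  a   0    0    0    0    1
  d   0    0    1    1    1
  c   0    0    1    1    1
  e   0    0    1    1    1
LCS length = dp[4][4] = 1

1


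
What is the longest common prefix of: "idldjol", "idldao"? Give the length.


Words: idldjol, idldao
  Position 0: all 'i' => match
  Position 1: all 'd' => match
  Position 2: all 'l' => match
  Position 3: all 'd' => match
  Position 4: ('j', 'a') => mismatch, stop
LCP = "idld" (length 4)

4


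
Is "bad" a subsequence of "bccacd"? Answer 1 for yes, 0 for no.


Check if "bad" is a subsequence of "bccacd"
Greedy scan:
  Position 0 ('b'): matches sub[0] = 'b'
  Position 1 ('c'): no match needed
  Position 2 ('c'): no match needed
  Position 3 ('a'): matches sub[1] = 'a'
  Position 4 ('c'): no match needed
  Position 5 ('d'): matches sub[2] = 'd'
All 3 characters matched => is a subsequence

1


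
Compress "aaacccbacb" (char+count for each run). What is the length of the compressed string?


Input: aaacccbacb
Runs:
  'a' x 3 => "a3"
  'c' x 3 => "c3"
  'b' x 1 => "b1"
  'a' x 1 => "a1"
  'c' x 1 => "c1"
  'b' x 1 => "b1"
Compressed: "a3c3b1a1c1b1"
Compressed length: 12

12


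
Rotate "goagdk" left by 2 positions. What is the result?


Input: "goagdk", rotate left by 2
First 2 characters: "go"
Remaining characters: "agdk"
Concatenate remaining + first: "agdk" + "go" = "agdkgo"

agdkgo


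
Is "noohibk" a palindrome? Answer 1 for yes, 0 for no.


Input: noohibk
Reversed: kbihoon
  Compare pos 0 ('n') with pos 6 ('k'): MISMATCH
  Compare pos 1 ('o') with pos 5 ('b'): MISMATCH
  Compare pos 2 ('o') with pos 4 ('i'): MISMATCH
Result: not a palindrome

0


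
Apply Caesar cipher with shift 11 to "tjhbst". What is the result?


Caesar cipher: shift "tjhbst" by 11
  't' (pos 19) + 11 = pos 4 = 'e'
  'j' (pos 9) + 11 = pos 20 = 'u'
  'h' (pos 7) + 11 = pos 18 = 's'
  'b' (pos 1) + 11 = pos 12 = 'm'
  's' (pos 18) + 11 = pos 3 = 'd'
  't' (pos 19) + 11 = pos 4 = 'e'
Result: eusmde

eusmde


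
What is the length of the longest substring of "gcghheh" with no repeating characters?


Input: "gcghheh"
Sliding window (track last position of each char):
  Position 0 ('g'): window [0,0] length 1 -- new best
  Position 1 ('c'): window [0,1] length 2 -- new best
  Position 2 ('g'): repeat (last at 0), move window start to 1
  Position 2 ('g'): window [1,2] length 2
  Position 3 ('h'): window [1,3] length 3 -- new best
  Position 4 ('h'): repeat (last at 3), move window start to 4
  Position 4 ('h'): window [4,4] length 1
  Position 5 ('e'): window [4,5] length 2
  Position 6 ('h'): repeat (last at 4), move window start to 5
  Position 6 ('h'): window [5,6] length 2
Longest substring with no repeats: "cgh" with length 3

3


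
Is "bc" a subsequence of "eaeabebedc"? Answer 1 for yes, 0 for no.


Check if "bc" is a subsequence of "eaeabebedc"
Greedy scan:
  Position 0 ('e'): no match needed
  Position 1 ('a'): no match needed
  Position 2 ('e'): no match needed
  Position 3 ('a'): no match needed
  Position 4 ('b'): matches sub[0] = 'b'
  Position 5 ('e'): no match needed
  Position 6 ('b'): no match needed
  Position 7 ('e'): no match needed
  Position 8 ('d'): no match needed
  Position 9 ('c'): matches sub[1] = 'c'
All 2 characters matched => is a subsequence

1


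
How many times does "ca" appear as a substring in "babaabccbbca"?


Searching for "ca" in "babaabccbbca"
Scanning each position:
  Position 0: "ba" => no
  Position 1: "ab" => no
  Position 2: "ba" => no
  Position 3: "aa" => no
  Position 4: "ab" => no
  Position 5: "bc" => no
  Position 6: "cc" => no
  Position 7: "cb" => no
  Position 8: "bb" => no
  Position 9: "bc" => no
  Position 10: "ca" => MATCH
Total occurrences: 1

1


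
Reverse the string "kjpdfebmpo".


Input: kjpdfebmpo
Reading characters right to left:
  Position 9: 'o'
  Position 8: 'p'
  Position 7: 'm'
  Position 6: 'b'
  Position 5: 'e'
  Position 4: 'f'
  Position 3: 'd'
  Position 2: 'p'
  Position 1: 'j'
  Position 0: 'k'
Reversed: opmbefdpjk

opmbefdpjk


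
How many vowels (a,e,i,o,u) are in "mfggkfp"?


Input: mfggkfp
Checking each character:
  'm' at position 0: consonant
  'f' at position 1: consonant
  'g' at position 2: consonant
  'g' at position 3: consonant
  'k' at position 4: consonant
  'f' at position 5: consonant
  'p' at position 6: consonant
Total vowels: 0

0


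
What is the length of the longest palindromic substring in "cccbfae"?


Input: "cccbfae"
Checking substrings for palindromes:
  [0:3] "ccc" (len 3) => palindrome
  [0:2] "cc" (len 2) => palindrome
  [1:3] "cc" (len 2) => palindrome
Longest palindromic substring: "ccc" with length 3

3


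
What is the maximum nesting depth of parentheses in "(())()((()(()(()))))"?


Input: "(())()((()(()(()))))"
Tracking depth:
  Position 0 '(': depth becomes 1
  Position 1 '(': depth becomes 2
  Position 2 ')': depth becomes 1
  Position 3 ')': depth becomes 0
  Position 4 '(': depth becomes 1
  Position 5 ')': depth becomes 0
  Position 6 '(': depth becomes 1
  Position 7 '(': depth becomes 2
  Position 8 '(': depth becomes 3
  Position 9 ')': depth becomes 2
  Position 10 '(': depth becomes 3
  Position 11 '(': depth becomes 4
  Position 12 ')': depth becomes 3
  Position 13 '(': depth becomes 4
  Position 14 '(': depth becomes 5
  Position 15 ')': depth becomes 4
  Position 16 ')': depth becomes 3
  Position 17 ')': depth becomes 2
  Position 18 ')': depth becomes 1
  Position 19 ')': depth becomes 0
Maximum depth reached: 5

5


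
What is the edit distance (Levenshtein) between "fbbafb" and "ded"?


Computing edit distance: "fbbafb" -> "ded"
DP table:
           d    e    d
      0    1    2    3
  f   1    1    2    3
  b   2    2    2    3
  b   3    3    3    3
  a   4    4    4    4
  f   5    5    5    5
  b   6    6    6    6
Edit distance = dp[6][3] = 6

6


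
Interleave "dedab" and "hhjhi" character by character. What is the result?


Interleaving "dedab" and "hhjhi":
  Position 0: 'd' from first, 'h' from second => "dh"
  Position 1: 'e' from first, 'h' from second => "eh"
  Position 2: 'd' from first, 'j' from second => "dj"
  Position 3: 'a' from first, 'h' from second => "ah"
  Position 4: 'b' from first, 'i' from second => "bi"
Result: dhehdjahbi

dhehdjahbi


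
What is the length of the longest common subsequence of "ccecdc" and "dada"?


LCS of "ccecdc" and "dada"
DP table:
           d    a    d    a
      0    0    0    0    0
  c   0    0    0    0    0
  c   0    0    0    0    0
  e   0    0    0    0    0
  c   0    0    0    0    0
  d   0    1    1    1    1
  c   0    1    1    1    1
LCS length = dp[6][4] = 1

1


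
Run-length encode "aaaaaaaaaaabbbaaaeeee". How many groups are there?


Input: aaaaaaaaaaabbbaaaeeee
Scanning for consecutive runs:
  Group 1: 'a' x 11 (positions 0-10)
  Group 2: 'b' x 3 (positions 11-13)
  Group 3: 'a' x 3 (positions 14-16)
  Group 4: 'e' x 4 (positions 17-20)
Total groups: 4

4


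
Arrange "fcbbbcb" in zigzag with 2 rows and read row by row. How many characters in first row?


Zigzag "fcbbbcb" into 2 rows:
Placing characters:
  'f' => row 0
  'c' => row 1
  'b' => row 0
  'b' => row 1
  'b' => row 0
  'c' => row 1
  'b' => row 0
Rows:
  Row 0: "fbbb"
  Row 1: "cbc"
First row length: 4

4


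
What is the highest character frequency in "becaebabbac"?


Input: becaebabbac
Character counts:
  'a': 3
  'b': 4
  'c': 2
  'e': 2
Maximum frequency: 4

4


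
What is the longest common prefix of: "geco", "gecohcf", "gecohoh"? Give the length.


Words: geco, gecohcf, gecohoh
  Position 0: all 'g' => match
  Position 1: all 'e' => match
  Position 2: all 'c' => match
  Position 3: all 'o' => match
LCP = "geco" (length 4)

4


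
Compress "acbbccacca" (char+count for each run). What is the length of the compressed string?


Input: acbbccacca
Runs:
  'a' x 1 => "a1"
  'c' x 1 => "c1"
  'b' x 2 => "b2"
  'c' x 2 => "c2"
  'a' x 1 => "a1"
  'c' x 2 => "c2"
  'a' x 1 => "a1"
Compressed: "a1c1b2c2a1c2a1"
Compressed length: 14

14


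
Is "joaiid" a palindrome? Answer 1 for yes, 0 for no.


Input: joaiid
Reversed: diiaoj
  Compare pos 0 ('j') with pos 5 ('d'): MISMATCH
  Compare pos 1 ('o') with pos 4 ('i'): MISMATCH
  Compare pos 2 ('a') with pos 3 ('i'): MISMATCH
Result: not a palindrome

0


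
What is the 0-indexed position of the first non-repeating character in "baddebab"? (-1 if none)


Input: baddebab
Character frequencies:
  'a': 2
  'b': 3
  'd': 2
  'e': 1
Scanning left to right for freq == 1:
  Position 0 ('b'): freq=3, skip
  Position 1 ('a'): freq=2, skip
  Position 2 ('d'): freq=2, skip
  Position 3 ('d'): freq=2, skip
  Position 4 ('e'): unique! => answer = 4

4
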